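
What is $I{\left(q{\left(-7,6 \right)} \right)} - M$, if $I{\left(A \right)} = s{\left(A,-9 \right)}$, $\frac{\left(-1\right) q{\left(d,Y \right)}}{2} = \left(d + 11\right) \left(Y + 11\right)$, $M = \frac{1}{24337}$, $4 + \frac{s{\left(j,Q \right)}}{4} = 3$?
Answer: $- \frac{97349}{24337} \approx -4.0$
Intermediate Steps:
$s{\left(j,Q \right)} = -4$ ($s{\left(j,Q \right)} = -16 + 4 \cdot 3 = -16 + 12 = -4$)
$M = \frac{1}{24337} \approx 4.109 \cdot 10^{-5}$
$q{\left(d,Y \right)} = - 2 \left(11 + Y\right) \left(11 + d\right)$ ($q{\left(d,Y \right)} = - 2 \left(d + 11\right) \left(Y + 11\right) = - 2 \left(11 + d\right) \left(11 + Y\right) = - 2 \left(11 + Y\right) \left(11 + d\right)$)
$I{\left(A \right)} = -4$
$I{\left(q{\left(-7,6 \right)} \right)} - M = -4 - \frac{1}{24337} = - \frac{97349}{24337}$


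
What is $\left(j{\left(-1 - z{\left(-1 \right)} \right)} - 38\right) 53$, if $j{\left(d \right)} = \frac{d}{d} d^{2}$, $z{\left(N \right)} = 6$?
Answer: $583$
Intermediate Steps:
$j{\left(d \right)} = d^{2}$ ($j{\left(d \right)} = 1 d^{2} = d^{2}$)
$\left(j{\left(-1 - z{\left(-1 \right)} \right)} - 38\right) 53 = \left(\left(-1 - 6\right)^{2} - 38\right) 53 = \left(\left(-7\right)^{2} - 38\right) 53 = \left(49 - 38\right) 53 = 11 \cdot 53 = 583$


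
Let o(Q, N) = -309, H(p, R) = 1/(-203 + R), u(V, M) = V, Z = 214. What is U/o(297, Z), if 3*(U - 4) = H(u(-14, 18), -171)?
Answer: -4487/346698 ≈ -0.012942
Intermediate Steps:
U = 4487/1122 (U = 4 + 1/(3*(-203 - 171)) = 4 + (1/3)/(-374) = 4 + (1/3)*(-1/374) = 4 - 1/1122 = 4487/1122 ≈ 3.9991)
U/o(297, Z) = (4487/1122)/(-309) = (4487/1122)*(-1/309) = -4487/346698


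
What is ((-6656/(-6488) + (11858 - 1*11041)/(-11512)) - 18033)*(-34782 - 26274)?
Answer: 1284857550968688/1167029 ≈ 1.1010e+9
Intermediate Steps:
((-6656/(-6488) + (11858 - 1*11041)/(-11512)) - 18033)*(-34782 - 26274) = ((-6656*(-1/6488) + (11858 - 11041)*(-1/11512)) - 18033)*(-61056) = ((832/811 + 817*(-1/11512)) - 18033)*(-61056) = ((832/811 - 817/11512) - 18033)*(-61056) = (8915397/9336232 - 18033)*(-61056) = -168351356259/9336232*(-61056) = 1284857550968688/1167029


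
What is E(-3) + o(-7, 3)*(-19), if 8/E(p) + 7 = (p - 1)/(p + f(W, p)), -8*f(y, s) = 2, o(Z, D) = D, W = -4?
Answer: -4379/75 ≈ -58.387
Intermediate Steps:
f(y, s) = -¼ (f(y, s) = -⅛*2 = -¼)
E(p) = 8/(-7 + (-1 + p)/(-¼ + p)) (E(p) = 8/(-7 + (p - 1)/(p - ¼)) = 8/(-7 + (-1 + p)/(-¼ + p)))
E(-3) + o(-7, 3)*(-19) = 8*(1 - 4*(-3))/(3*(-1 + 8*(-3))) + 3*(-19) = 8*(1 + 12)/(3*(-1 - 24)) - 57 = (8/3)*13/(-25) - 57 = (8/3)*(-1/25)*13 - 57 = -104/75 - 57 = -4379/75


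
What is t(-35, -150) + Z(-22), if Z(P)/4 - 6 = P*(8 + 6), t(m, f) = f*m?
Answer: 4042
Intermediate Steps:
Z(P) = 24 + 56*P (Z(P) = 24 + 4*(P*(8 + 6)) = 24 + 4*(P*14) = 24 + 4*(14*P) = 24 + 56*P)
t(-35, -150) + Z(-22) = -150*(-35) + (24 + 56*(-22)) = 5250 + (24 - 1232) = 5250 - 1208 = 4042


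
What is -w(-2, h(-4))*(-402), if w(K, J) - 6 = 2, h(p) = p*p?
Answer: 3216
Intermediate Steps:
h(p) = p²
w(K, J) = 8 (w(K, J) = 6 + 2 = 8)
-w(-2, h(-4))*(-402) = -1*8*(-402) = -8*(-402) = 3216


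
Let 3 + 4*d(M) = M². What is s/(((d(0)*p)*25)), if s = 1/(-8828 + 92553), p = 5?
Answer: -4/31396875 ≈ -1.2740e-7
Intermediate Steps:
s = 1/83725 ≈ 1.1944e-5
d(M) = -¾ + M²/4
s/(((d(0)*p)*25)) = 1/(83725*((((-¾ + (¼)*0²)*5)*25))) = 1/(83725*((((-¾ + (¼)*0)*5)*25))) = 1/(83725*((((-¾ + 0)*5)*25))) = 1/(83725*((-¾*5*25))) = 1/(83725*((-15/4*25))) = 1/(83725*(-375/4)) = (1/83725)*(-4/375) = -4/31396875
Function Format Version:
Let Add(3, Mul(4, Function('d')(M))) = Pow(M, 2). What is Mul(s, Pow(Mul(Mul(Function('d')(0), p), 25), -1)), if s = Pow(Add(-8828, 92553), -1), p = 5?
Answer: Rational(-4, 31396875) ≈ -1.2740e-7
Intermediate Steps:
s = Rational(1, 83725) (s = Pow(83725, -1) = Rational(1, 83725) ≈ 1.1944e-5)
Function('d')(M) = Add(Rational(-3, 4), Mul(Rational(1, 4), Pow(M, 2)))
Mul(s, Pow(Mul(Mul(Function('d')(0), p), 25), -1)) = Mul(Rational(1, 83725), Pow(Mul(Mul(Add(Rational(-3, 4), Mul(Rational(1, 4), Pow(0, 2))), 5), 25), -1)) = Mul(Rational(1, 83725), Pow(Mul(Mul(Add(Rational(-3, 4), Mul(Rational(1, 4), 0)), 5), 25), -1)) = Mul(Rational(1, 83725), Pow(Mul(Mul(Add(Rational(-3, 4), 0), 5), 25), -1)) = Mul(Rational(1, 83725), Pow(Mul(Mul(Rational(-3, 4), 5), 25), -1)) = Mul(Rational(1, 83725), Pow(Mul(Rational(-15, 4), 25), -1)) = Mul(Rational(1, 83725), Pow(Rational(-375, 4), -1)) = Mul(Rational(1, 83725), Rational(-4, 375)) = Rational(-4, 31396875)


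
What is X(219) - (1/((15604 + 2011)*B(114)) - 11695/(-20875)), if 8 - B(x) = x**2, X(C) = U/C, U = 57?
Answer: -4183171160573/13945505557100 ≈ -0.29997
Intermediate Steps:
X(C) = 57/C
B(x) = 8 - x**2
X(219) - (1/((15604 + 2011)*B(114)) - 11695/(-20875)) = 57/219 - (1/((15604 + 2011)*(8 - 1*114**2)) - 11695/(-20875)) = 57*(1/219) - (1/(17615*(8 - 1*12996)) - 11695*(-1/20875)) = 19/73 - (1/(17615*(8 - 12996)) + 2339/4175) = 19/73 - ((1/17615)/(-12988) + 2339/4175) = 19/73 - ((1/17615)*(-1/12988) + 2339/4175) = 19/73 - (-1/228783620 + 2339/4175) = 19/73 - 1*107024976601/191034322700 = 19/73 - 107024976601/191034322700 = -4183171160573/13945505557100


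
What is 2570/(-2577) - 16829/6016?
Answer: -58829453/15503232 ≈ -3.7947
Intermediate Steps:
2570/(-2577) - 16829/6016 = 2570*(-1/2577) - 16829*1/6016 = -2570/2577 - 16829/6016 = -58829453/15503232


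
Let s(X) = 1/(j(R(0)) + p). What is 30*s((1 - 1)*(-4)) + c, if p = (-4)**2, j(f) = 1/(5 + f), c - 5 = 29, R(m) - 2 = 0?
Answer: 4052/113 ≈ 35.858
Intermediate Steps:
R(m) = 2 (R(m) = 2 + 0 = 2)
c = 34 (c = 5 + 29 = 34)
p = 16
s(X) = 7/113 (s(X) = 1/(1/(5 + 2) + 16) = 1/(1/7 + 16) = 1/(113/7) = 7/113)
30*s((1 - 1)*(-4)) + c = 30*(7/113) + 34 = 210/113 + 34 = 4052/113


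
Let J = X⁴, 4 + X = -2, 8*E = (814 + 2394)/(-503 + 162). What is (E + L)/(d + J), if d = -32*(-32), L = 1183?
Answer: 201501/395560 ≈ 0.50941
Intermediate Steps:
d = 1024
E = -401/341 (E = ((814 + 2394)/(-503 + 162))/8 = (3208/(-341))/8 = (3208*(-1/341))/8 = (⅛)*(-3208/341) = -401/341 ≈ -1.1760)
X = -6 (X = -4 - 2 = -6)
J = 1296 (J = (-6)⁴ = 1296)
(E + L)/(d + J) = (-401/341 + 1183)/(1024 + 1296) = (403002/341)/2320 = (403002/341)*(1/2320) = 201501/395560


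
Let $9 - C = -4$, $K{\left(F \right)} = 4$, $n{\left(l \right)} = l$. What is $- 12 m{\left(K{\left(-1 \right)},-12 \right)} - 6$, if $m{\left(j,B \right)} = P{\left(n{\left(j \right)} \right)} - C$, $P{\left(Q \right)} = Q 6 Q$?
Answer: $-1002$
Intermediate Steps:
$C = 13$ ($C = 9 - -4 = 9 + 4 = 13$)
$P{\left(Q \right)} = 6 Q^{2}$ ($P{\left(Q \right)} = 6 Q Q = 6 Q^{2}$)
$m{\left(j,B \right)} = -13 + 6 j^{2}$ ($m{\left(j,B \right)} = 6 j^{2} - 13 = -13 + 6 j^{2}$)
$- 12 m{\left(K{\left(-1 \right)},-12 \right)} - 6 = - 12 \left(-13 + 6 \cdot 4^{2}\right) - 6 = - 12 \left(-13 + 6 \cdot 16\right) - 6 = - 12 \left(-13 + 96\right) - 6 = \left(-12\right) 83 - 6 = -996 - 6 = -1002$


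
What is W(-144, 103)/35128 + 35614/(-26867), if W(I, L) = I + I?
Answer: -157348286/117972997 ≈ -1.3338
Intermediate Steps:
W(I, L) = 2*I
W(-144, 103)/35128 + 35614/(-26867) = (2*(-144))/35128 + 35614/(-26867) = -288*1/35128 + 35614*(-1/26867) = -36/4391 - 35614/26867 = -157348286/117972997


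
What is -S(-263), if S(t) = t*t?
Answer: -69169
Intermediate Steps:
S(t) = t²
-S(-263) = -1*(-263)² = -1*69169 = -69169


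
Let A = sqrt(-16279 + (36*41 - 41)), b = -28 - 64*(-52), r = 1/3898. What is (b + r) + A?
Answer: 12863401/3898 + 2*I*sqrt(3711) ≈ 3300.0 + 121.84*I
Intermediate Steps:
r = 1/3898 ≈ 0.00025654
b = 3300 (b = -28 + 3328 = 3300)
A = 2*I*sqrt(3711) (A = sqrt(-16279 + (1476 - 41)) = sqrt(-16279 + 1435) = sqrt(-14844) = 2*I*sqrt(3711) ≈ 121.84*I)
(b + r) + A = (3300 + 1/3898) + 2*I*sqrt(3711) = 12863401/3898 + 2*I*sqrt(3711)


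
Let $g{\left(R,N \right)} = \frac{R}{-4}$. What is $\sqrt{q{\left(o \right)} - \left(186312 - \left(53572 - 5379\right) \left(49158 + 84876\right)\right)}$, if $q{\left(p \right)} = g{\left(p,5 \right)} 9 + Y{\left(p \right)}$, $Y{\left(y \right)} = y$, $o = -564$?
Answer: $\sqrt{6459314955} \approx 80370.0$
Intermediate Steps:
$g{\left(R,N \right)} = - \frac{R}{4}$ ($g{\left(R,N \right)} = R \left(- \frac{1}{4}\right) = - \frac{R}{4}$)
$q{\left(p \right)} = - \frac{5 p}{4}$ ($q{\left(p \right)} = - \frac{p}{4} \cdot 9 + p = - \frac{9 p}{4} + p = - \frac{5 p}{4}$)
$\sqrt{q{\left(o \right)} - \left(186312 - \left(53572 - 5379\right) \left(49158 + 84876\right)\right)} = \sqrt{\left(- \frac{5}{4}\right) \left(-564\right) - \left(186312 - \left(53572 - 5379\right) \left(49158 + 84876\right)\right)} = \sqrt{705 + \left(48193 \cdot 134034 - 186312\right)} = \sqrt{705 + \left(6459500562 - 186312\right)} = \sqrt{705 + 6459314250} = \sqrt{6459314955}$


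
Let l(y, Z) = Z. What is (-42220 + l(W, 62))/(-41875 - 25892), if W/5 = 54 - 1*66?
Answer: 42158/67767 ≈ 0.62210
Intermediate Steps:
W = -60 (W = 5*(54 - 1*66) = 5*(54 - 66) = 5*(-12) = -60)
(-42220 + l(W, 62))/(-41875 - 25892) = (-42220 + 62)/(-41875 - 25892) = -42158/(-67767) = -42158*(-1/67767) = 42158/67767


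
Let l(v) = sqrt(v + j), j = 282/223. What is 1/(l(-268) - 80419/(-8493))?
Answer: 152308680441/5732688126721 - 72131049*I*sqrt(13264486)/5732688126721 ≈ 0.026568 - 0.045826*I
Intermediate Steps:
j = 282/223 (j = 282*(1/223) = 282/223 ≈ 1.2646)
l(v) = sqrt(282/223 + v) (l(v) = sqrt(v + 282/223) = sqrt(282/223 + v))
1/(l(-268) - 80419/(-8493)) = 1/(sqrt(62886 + 49729*(-268))/223 - 80419/(-8493)) = 1/(sqrt(62886 - 13327372)/223 - 80419*(-1/8493)) = 1/(sqrt(-13264486)/223 + 80419/8493) = 1/((I*sqrt(13264486))/223 + 80419/8493) = 1/(I*sqrt(13264486)/223 + 80419/8493) = 1/(80419/8493 + I*sqrt(13264486)/223)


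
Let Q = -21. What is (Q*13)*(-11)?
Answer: 3003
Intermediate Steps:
(Q*13)*(-11) = -21*13*(-11) = -273*(-11) = 3003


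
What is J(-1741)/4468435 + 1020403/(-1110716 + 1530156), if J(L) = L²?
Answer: 1166192218789/374848075280 ≈ 3.1111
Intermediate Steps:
J(-1741)/4468435 + 1020403/(-1110716 + 1530156) = (-1741)²/4468435 + 1020403/(-1110716 + 1530156) = 3031081*(1/4468435) + 1020403/419440 = 3031081/4468435 + 1020403*(1/419440) = 3031081/4468435 + 1020403/419440 = 1166192218789/374848075280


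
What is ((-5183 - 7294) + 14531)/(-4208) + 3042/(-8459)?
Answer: -15087761/17797736 ≈ -0.84773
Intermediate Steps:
((-5183 - 7294) + 14531)/(-4208) + 3042/(-8459) = (-12477 + 14531)*(-1/4208) + 3042*(-1/8459) = 2054*(-1/4208) - 3042/8459 = -1027/2104 - 3042/8459 = -15087761/17797736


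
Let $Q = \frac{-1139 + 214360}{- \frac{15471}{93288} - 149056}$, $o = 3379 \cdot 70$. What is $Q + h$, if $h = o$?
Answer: $\frac{1096321872250274}{4635050533} \approx 2.3653 \cdot 10^{5}$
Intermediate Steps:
$o = 236530$
$h = 236530$
$Q = - \frac{6630320216}{4635050533}$ ($Q = \frac{213221}{\left(-15471\right) \frac{1}{93288} - 149056} = \frac{213221}{- \frac{5157}{31096} - 149056} = \frac{213221}{- \frac{4635050533}{31096}} = 213221 \left(- \frac{31096}{4635050533}\right) = - \frac{6630320216}{4635050533} \approx -1.4305$)
$Q + h = - \frac{6630320216}{4635050533} + 236530 = \frac{1096321872250274}{4635050533}$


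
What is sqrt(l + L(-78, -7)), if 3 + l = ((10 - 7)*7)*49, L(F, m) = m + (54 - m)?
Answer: 6*sqrt(30) ≈ 32.863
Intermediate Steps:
L(F, m) = 54
l = 1026 (l = -3 + ((10 - 7)*7)*49 = -3 + (3*7)*49 = -3 + 21*49 = -3 + 1029 = 1026)
sqrt(l + L(-78, -7)) = sqrt(1026 + 54) = sqrt(1080) = 6*sqrt(30)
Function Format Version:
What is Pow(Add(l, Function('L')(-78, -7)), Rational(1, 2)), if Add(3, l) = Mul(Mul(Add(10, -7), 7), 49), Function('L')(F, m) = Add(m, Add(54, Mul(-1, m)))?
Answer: Mul(6, Pow(30, Rational(1, 2))) ≈ 32.863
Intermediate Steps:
Function('L')(F, m) = 54
l = 1026 (l = Add(-3, Mul(Mul(Add(10, -7), 7), 49)) = Add(-3, Mul(Mul(3, 7), 49)) = Add(-3, Mul(21, 49)) = Add(-3, 1029) = 1026)
Pow(Add(l, Function('L')(-78, -7)), Rational(1, 2)) = Pow(Add(1026, 54), Rational(1, 2)) = Pow(1080, Rational(1, 2)) = Mul(6, Pow(30, Rational(1, 2)))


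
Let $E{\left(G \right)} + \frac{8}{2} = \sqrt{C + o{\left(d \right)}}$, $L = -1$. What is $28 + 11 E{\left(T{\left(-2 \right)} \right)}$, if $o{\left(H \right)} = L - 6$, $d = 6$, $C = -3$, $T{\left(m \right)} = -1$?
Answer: $-16 + 11 i \sqrt{10} \approx -16.0 + 34.785 i$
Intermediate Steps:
$o{\left(H \right)} = -7$ ($o{\left(H \right)} = -1 - 6 = -7$)
$E{\left(G \right)} = -4 + i \sqrt{10}$ ($E{\left(G \right)} = -4 + \sqrt{-3 - 7} = -4 + \sqrt{-10} = -4 + i \sqrt{10}$)
$28 + 11 E{\left(T{\left(-2 \right)} \right)} = 28 + 11 \left(-4 + i \sqrt{10}\right) = 28 - \left(44 - 11 i \sqrt{10}\right) = -16 + 11 i \sqrt{10}$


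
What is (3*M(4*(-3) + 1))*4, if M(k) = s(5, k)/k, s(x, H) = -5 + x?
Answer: 0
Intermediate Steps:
M(k) = 0 (M(k) = (-5 + 5)/k = 0/k = 0)
(3*M(4*(-3) + 1))*4 = (3*0)*4 = 0*4 = 0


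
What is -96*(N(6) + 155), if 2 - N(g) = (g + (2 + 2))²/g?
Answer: -13472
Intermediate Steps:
N(g) = 2 - (4 + g)²/g (N(g) = 2 - (g + (2 + 2))²/g = 2 - (g + 4)²/g = 2 - (4 + g)²/g)
-96*(N(6) + 155) = -96*((2 - 1*(4 + 6)²/6) + 155) = -96*((2 - 1*⅙*10²) + 155) = -96*((2 - 1*⅙*100) + 155) = -96*((2 - 50/3) + 155) = -96*(-44/3 + 155) = -96*421/3 = -13472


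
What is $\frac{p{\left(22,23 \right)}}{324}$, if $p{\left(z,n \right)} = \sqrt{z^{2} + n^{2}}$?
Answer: $\frac{\sqrt{1013}}{324} \approx 0.098233$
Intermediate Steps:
$p{\left(z,n \right)} = \sqrt{n^{2} + z^{2}}$
$\frac{p{\left(22,23 \right)}}{324} = \frac{\sqrt{23^{2} + 22^{2}}}{324} = \sqrt{529 + 484} \cdot \frac{1}{324} = \sqrt{1013} \cdot \frac{1}{324} = \frac{\sqrt{1013}}{324}$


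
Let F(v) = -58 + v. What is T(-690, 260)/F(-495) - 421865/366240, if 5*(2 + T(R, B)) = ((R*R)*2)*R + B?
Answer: 1375000081733/5786592 ≈ 2.3762e+5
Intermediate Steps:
T(R, B) = -2 + B/5 + 2*R³/5 (T(R, B) = -2 + (((R*R)*2)*R + B)/5 = -2 + ((R²*2)*R + B)/5 = -2 + ((2*R²)*R + B)/5 = -2 + (2*R³ + B)/5 = -2 + (B + 2*R³)/5 = -2 + (B/5 + 2*R³/5) = -2 + B/5 + 2*R³/5)
T(-690, 260)/F(-495) - 421865/366240 = (-2 + (⅕)*260 + (⅖)*(-690)³)/(-58 - 495) - 421865/366240 = (-2 + 52 + (⅖)*(-328509000))/(-553) - 421865*1/366240 = (-2 + 52 - 131403600)*(-1/553) - 84373/73248 = -131403550*(-1/553) - 84373/73248 = 131403550/553 - 84373/73248 = 1375000081733/5786592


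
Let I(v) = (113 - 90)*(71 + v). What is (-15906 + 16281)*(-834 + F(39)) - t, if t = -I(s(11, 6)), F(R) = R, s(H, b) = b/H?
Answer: -3261274/11 ≈ -2.9648e+5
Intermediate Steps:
I(v) = 1633 + 23*v (I(v) = 23*(71 + v) = 1633 + 23*v)
t = -18101/11 (t = -(1633 + 23*(6/11)) = -(1633 + 138/11) = -1*18101/11 = -18101/11 ≈ -1645.5)
(-15906 + 16281)*(-834 + F(39)) - t = (-15906 + 16281)*(-834 + 39) - 1*(-18101/11) = 375*(-795) + 18101/11 = -298125 + 18101/11 = -3261274/11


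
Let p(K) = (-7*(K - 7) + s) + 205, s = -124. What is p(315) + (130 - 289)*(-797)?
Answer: 124648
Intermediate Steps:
p(K) = 130 - 7*K (p(K) = (-7*(K - 7) - 124) + 205 = (-7*(-7 + K) - 124) + 205 = ((49 - 7*K) - 124) + 205 = (-75 - 7*K) + 205 = 130 - 7*K)
p(315) + (130 - 289)*(-797) = (130 - 7*315) + (130 - 289)*(-797) = (130 - 2205) - 159*(-797) = -2075 + 126723 = 124648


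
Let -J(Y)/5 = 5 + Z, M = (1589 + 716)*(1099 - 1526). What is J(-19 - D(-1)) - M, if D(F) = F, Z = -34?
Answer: 984380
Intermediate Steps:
M = -984235 (M = 2305*(-427) = -984235)
J(Y) = 145 (J(Y) = -5*(5 - 34) = -5*(-29) = 145)
J(-19 - D(-1)) - M = 145 - 1*(-984235) = 145 + 984235 = 984380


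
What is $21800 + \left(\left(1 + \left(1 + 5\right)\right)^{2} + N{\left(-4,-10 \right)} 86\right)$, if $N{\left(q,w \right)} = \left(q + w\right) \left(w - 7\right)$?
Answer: $42317$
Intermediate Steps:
$N{\left(q,w \right)} = \left(-7 + w\right) \left(q + w\right)$ ($N{\left(q,w \right)} = \left(q + w\right) \left(-7 + w\right) = \left(-7 + w\right) \left(q + w\right)$)
$21800 + \left(\left(1 + \left(1 + 5\right)\right)^{2} + N{\left(-4,-10 \right)} 86\right) = 21800 + \left(\left(1 + \left(1 + 5\right)\right)^{2} + \left(\left(-10\right)^{2} - -28 - -70 - -40\right) 86\right) = 21800 + \left(\left(1 + 6\right)^{2} + \left(100 + 28 + 70 + 40\right) 86\right) = 21800 + \left(7^{2} + 238 \cdot 86\right) = 21800 + \left(49 + 20468\right) = 21800 + 20517 = 42317$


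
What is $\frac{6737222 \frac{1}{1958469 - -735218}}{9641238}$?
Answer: $\frac{3368611}{12985238732253} \approx 2.5942 \cdot 10^{-7}$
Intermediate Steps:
$\frac{6737222 \frac{1}{1958469 - -735218}}{9641238} = \frac{6737222}{1958469 + 735218} \cdot \frac{1}{9641238} = \frac{6737222}{2693687} \cdot \frac{1}{9641238} = \frac{3368611}{12985238732253}$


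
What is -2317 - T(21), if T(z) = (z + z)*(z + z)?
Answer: -4081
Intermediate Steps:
T(z) = 4*z² (T(z) = (2*z)*(2*z) = 4*z²)
-2317 - T(21) = -2317 - 4*21² = -2317 - 4*441 = -2317 - 1*1764 = -2317 - 1764 = -4081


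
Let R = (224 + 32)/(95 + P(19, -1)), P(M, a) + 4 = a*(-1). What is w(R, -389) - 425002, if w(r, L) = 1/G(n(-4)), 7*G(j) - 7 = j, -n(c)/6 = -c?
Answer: -7225041/17 ≈ -4.2500e+5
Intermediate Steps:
n(c) = 6*c (n(c) = -(-6)*c = 6*c)
G(j) = 1 + j/7
P(M, a) = -4 - a (P(M, a) = -4 + a*(-1) = -4 - a)
R = 64/23 (R = (224 + 32)/(95 + (-4 - 1*(-1))) = 256/(95 + (-4 + 1)) = 256/(95 - 3) = 256/92 = 256*(1/92) = 64/23 ≈ 2.7826)
w(r, L) = -7/17 (w(r, L) = 1/(1 + (6*(-4))/7) = 1/(1 + (⅐)*(-24)) = 1/(1 - 24/7) = 1/(-17/7) = -7/17)
w(R, -389) - 425002 = -7/17 - 425002 = -7225041/17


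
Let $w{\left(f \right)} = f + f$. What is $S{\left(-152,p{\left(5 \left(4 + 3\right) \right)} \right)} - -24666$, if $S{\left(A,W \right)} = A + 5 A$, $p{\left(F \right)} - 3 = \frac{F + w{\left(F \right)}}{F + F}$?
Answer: $23754$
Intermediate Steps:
$w{\left(f \right)} = 2 f$
$p{\left(F \right)} = \frac{9}{2}$ ($p{\left(F \right)} = 3 + \frac{F + 2 F}{F + F} = 3 + \frac{3 F}{2 F} = 3 + 3 F \frac{1}{2 F} = 3 + \frac{3}{2} = \frac{9}{2}$)
$S{\left(A,W \right)} = 6 A$
$S{\left(-152,p{\left(5 \left(4 + 3\right) \right)} \right)} - -24666 = 6 \left(-152\right) - -24666 = -912 + 24666 = 23754$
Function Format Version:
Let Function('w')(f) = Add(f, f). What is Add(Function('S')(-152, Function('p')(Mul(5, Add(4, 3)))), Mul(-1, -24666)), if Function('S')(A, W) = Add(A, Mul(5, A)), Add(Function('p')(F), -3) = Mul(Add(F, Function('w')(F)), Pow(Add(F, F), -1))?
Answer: 23754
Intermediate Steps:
Function('w')(f) = Mul(2, f)
Function('p')(F) = Rational(9, 2) (Function('p')(F) = Add(3, Mul(Add(F, Mul(2, F)), Pow(Add(F, F), -1))) = Add(3, Mul(Mul(3, F), Pow(Mul(2, F), -1))) = Add(3, Mul(Mul(3, F), Mul(Rational(1, 2), Pow(F, -1)))) = Add(3, Rational(3, 2)) = Rational(9, 2))
Function('S')(A, W) = Mul(6, A)
Add(Function('S')(-152, Function('p')(Mul(5, Add(4, 3)))), Mul(-1, -24666)) = Add(Mul(6, -152), Mul(-1, -24666)) = Add(-912, 24666) = 23754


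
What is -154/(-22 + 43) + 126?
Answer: 356/3 ≈ 118.67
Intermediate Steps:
-154/(-22 + 43) + 126 = -154/21 + 126 = (1/21)*(-154) + 126 = -22/3 + 126 = 356/3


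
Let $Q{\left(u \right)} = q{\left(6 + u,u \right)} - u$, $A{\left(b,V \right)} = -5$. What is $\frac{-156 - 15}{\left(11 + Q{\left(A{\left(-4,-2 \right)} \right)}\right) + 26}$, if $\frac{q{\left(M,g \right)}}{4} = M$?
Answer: $- \frac{171}{46} \approx -3.7174$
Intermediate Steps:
$q{\left(M,g \right)} = 4 M$
$Q{\left(u \right)} = 24 + 3 u$ ($Q{\left(u \right)} = 4 \left(6 + u\right) - u = \left(24 + 4 u\right) - u = 24 + 3 u$)
$\frac{-156 - 15}{\left(11 + Q{\left(A{\left(-4,-2 \right)} \right)}\right) + 26} = \frac{-156 - 15}{\left(11 + \left(24 + 3 \left(-5\right)\right)\right) + 26} = - \frac{171}{\left(11 + \left(24 - 15\right)\right) + 26} = - \frac{171}{\left(11 + 9\right) + 26} = - \frac{171}{20 + 26} = - \frac{171}{46}$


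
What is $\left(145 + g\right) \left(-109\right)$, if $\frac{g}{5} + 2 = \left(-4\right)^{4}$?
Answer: $-154235$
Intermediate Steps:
$g = 1270$ ($g = -10 + 5 \left(-4\right)^{4} = -10 + 5 \cdot 256 = -10 + 1280 = 1270$)
$\left(145 + g\right) \left(-109\right) = \left(145 + 1270\right) \left(-109\right) = 1415 \left(-109\right) = -154235$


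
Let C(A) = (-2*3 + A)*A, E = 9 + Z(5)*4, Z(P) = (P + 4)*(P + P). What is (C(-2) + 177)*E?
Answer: 71217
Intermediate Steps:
Z(P) = 2*P*(4 + P) (Z(P) = (4 + P)*(2*P) = 2*P*(4 + P))
E = 369 (E = 9 + (2*5*(4 + 5))*4 = 9 + (2*5*9)*4 = 9 + 90*4 = 9 + 360 = 369)
C(A) = A*(-6 + A) (C(A) = (-6 + A)*A = A*(-6 + A))
(C(-2) + 177)*E = (-2*(-6 - 2) + 177)*369 = (-2*(-8) + 177)*369 = (16 + 177)*369 = 193*369 = 71217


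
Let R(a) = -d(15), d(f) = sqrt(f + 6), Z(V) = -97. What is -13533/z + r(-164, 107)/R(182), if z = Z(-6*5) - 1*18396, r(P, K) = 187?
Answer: 13533/18493 - 187*sqrt(21)/21 ≈ -40.075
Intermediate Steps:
d(f) = sqrt(6 + f)
R(a) = -sqrt(21) (R(a) = -sqrt(6 + 15) = -sqrt(21))
z = -18493 (z = -97 - 1*18396 = -97 - 18396 = -18493)
-13533/z + r(-164, 107)/R(182) = -13533/(-18493) + 187/((-sqrt(21))) = -13533*(-1/18493) + 187*(-sqrt(21)/21) = 13533/18493 - 187*sqrt(21)/21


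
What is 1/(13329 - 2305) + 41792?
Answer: 460715009/11024 ≈ 41792.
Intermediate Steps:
1/(13329 - 2305) + 41792 = 1/11024 + 41792 = 460715009/11024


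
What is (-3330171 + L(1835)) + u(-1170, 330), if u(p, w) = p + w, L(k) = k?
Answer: -3329176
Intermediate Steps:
(-3330171 + L(1835)) + u(-1170, 330) = (-3330171 + 1835) + (-1170 + 330) = -3328336 - 840 = -3329176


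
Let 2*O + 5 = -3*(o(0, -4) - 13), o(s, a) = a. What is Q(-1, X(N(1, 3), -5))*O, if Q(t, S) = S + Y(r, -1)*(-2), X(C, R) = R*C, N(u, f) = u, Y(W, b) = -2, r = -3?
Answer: -23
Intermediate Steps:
X(C, R) = C*R
Q(t, S) = 4 + S (Q(t, S) = S - 2*(-2) = S + 4 = 4 + S)
O = 23 (O = -5/2 + (-3*(-4 - 13))/2 = -5/2 + (-3*(-17))/2 = -5/2 + (1/2)*51 = -5/2 + 51/2 = 23)
Q(-1, X(N(1, 3), -5))*O = (4 + 1*(-5))*23 = (4 - 5)*23 = -1*23 = -23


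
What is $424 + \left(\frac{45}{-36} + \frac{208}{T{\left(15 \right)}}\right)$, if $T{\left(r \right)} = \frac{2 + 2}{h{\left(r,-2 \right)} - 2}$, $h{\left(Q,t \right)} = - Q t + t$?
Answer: $\frac{7099}{4} \approx 1774.8$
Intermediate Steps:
$h{\left(Q,t \right)} = t - Q t$ ($h{\left(Q,t \right)} = - Q t + t = t - Q t$)
$T{\left(r \right)} = \frac{4}{-4 + 2 r}$ ($T{\left(r \right)} = \frac{2 + 2}{- 2 \left(1 - r\right) - 2} = \frac{4}{\left(-2 + 2 r\right) - 2} = \frac{4}{-4 + 2 r}$)
$424 + \left(\frac{45}{-36} + \frac{208}{T{\left(15 \right)}}\right) = 424 + \left(\frac{45}{-36} + \frac{208}{2 \frac{1}{-2 + 15}}\right) = 424 + \left(45 \left(- \frac{1}{36}\right) + \frac{208}{2 \cdot \frac{1}{13}}\right) = 424 - \left(\frac{5}{4} - \frac{208}{2 \cdot \frac{1}{13}}\right) = 424 - \left(\frac{5}{4} - \frac{208}{\frac{2}{13}}\right) = 424 + \left(- \frac{5}{4} + 208 \cdot \frac{13}{2}\right) = 424 + \left(- \frac{5}{4} + 1352\right) = 424 + \frac{5403}{4} = \frac{7099}{4}$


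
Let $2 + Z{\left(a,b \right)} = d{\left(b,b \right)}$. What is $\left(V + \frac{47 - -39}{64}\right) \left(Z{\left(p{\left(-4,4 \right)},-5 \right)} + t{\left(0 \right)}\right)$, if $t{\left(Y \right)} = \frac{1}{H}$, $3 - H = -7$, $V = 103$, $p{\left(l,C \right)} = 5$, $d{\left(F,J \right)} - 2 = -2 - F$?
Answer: $\frac{103509}{320} \approx 323.47$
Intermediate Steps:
$d{\left(F,J \right)} = - F$ ($d{\left(F,J \right)} = 2 - \left(2 + F\right) = - F$)
$H = 10$ ($H = 3 - -7 = 3 + 7 = 10$)
$Z{\left(a,b \right)} = -2 - b$
$t{\left(Y \right)} = \frac{1}{10}$
$\left(V + \frac{47 - -39}{64}\right) \left(Z{\left(p{\left(-4,4 \right)},-5 \right)} + t{\left(0 \right)}\right) = \left(103 + \frac{47 - -39}{64}\right) \left(\left(-2 - -5\right) + \frac{1}{10}\right) = \left(103 + \left(47 + 39\right) \frac{1}{64}\right) \left(\left(-2 + 5\right) + \frac{1}{10}\right) = \left(103 + 86 \cdot \frac{1}{64}\right) \left(3 + \frac{1}{10}\right) = \left(103 + \frac{43}{32}\right) \frac{31}{10} = \frac{3339}{32} \cdot \frac{31}{10} = \frac{103509}{320}$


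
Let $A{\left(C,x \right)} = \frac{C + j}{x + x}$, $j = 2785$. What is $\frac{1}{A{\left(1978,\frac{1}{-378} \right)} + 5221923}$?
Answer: $\frac{1}{4321716} \approx 2.3139 \cdot 10^{-7}$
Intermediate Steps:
$A{\left(C,x \right)} = \frac{2785 + C}{2 x}$ ($A{\left(C,x \right)} = \frac{C + 2785}{x + x} = \frac{2785 + C}{2 x}$)
$\frac{1}{A{\left(1978,\frac{1}{-378} \right)} + 5221923} = \frac{1}{\frac{2785 + 1978}{2 \frac{1}{-378}} + 5221923} = \frac{1}{\frac{1}{2} \frac{1}{- \frac{1}{378}} \cdot 4763 + 5221923} = \frac{1}{\frac{1}{2} \left(-378\right) 4763 + 5221923} = \frac{1}{-900207 + 5221923} = \frac{1}{4321716}$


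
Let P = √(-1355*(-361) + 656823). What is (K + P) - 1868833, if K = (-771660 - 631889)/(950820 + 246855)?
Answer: -2238255966824/1197675 + √1145978 ≈ -1.8678e+6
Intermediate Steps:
K = -1403549/1197675 ≈ -1.1719
P = √1145978 (P = √(489155 + 656823) = √1145978 ≈ 1070.5)
(K + P) - 1868833 = (-1403549/1197675 + √1145978) - 1868833 = -2238255966824/1197675 + √1145978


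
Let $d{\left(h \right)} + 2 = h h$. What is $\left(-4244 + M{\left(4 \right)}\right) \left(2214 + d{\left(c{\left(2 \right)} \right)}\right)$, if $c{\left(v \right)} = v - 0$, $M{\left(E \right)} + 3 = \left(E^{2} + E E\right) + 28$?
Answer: $-9278392$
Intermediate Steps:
$M{\left(E \right)} = 25 + 2 E^{2}$ ($M{\left(E \right)} = -3 + \left(\left(E^{2} + E E\right) + 28\right) = -3 + \left(\left(E^{2} + E^{2}\right) + 28\right) = -3 + \left(2 E^{2} + 28\right) = -3 + \left(28 + 2 E^{2}\right) = 25 + 2 E^{2}$)
$c{\left(v \right)} = v$ ($c{\left(v \right)} = v + 0 = v$)
$d{\left(h \right)} = -2 + h^{2}$ ($d{\left(h \right)} = -2 + h h = -2 + h^{2}$)
$\left(-4244 + M{\left(4 \right)}\right) \left(2214 + d{\left(c{\left(2 \right)} \right)}\right) = \left(-4244 + \left(25 + 2 \cdot 4^{2}\right)\right) \left(2214 - \left(2 - 2^{2}\right)\right) = \left(-4244 + \left(25 + 2 \cdot 16\right)\right) \left(2214 + \left(-2 + 4\right)\right) = \left(-4244 + \left(25 + 32\right)\right) \left(2214 + 2\right) = \left(-4244 + 57\right) 2216 = \left(-4187\right) 2216 = -9278392$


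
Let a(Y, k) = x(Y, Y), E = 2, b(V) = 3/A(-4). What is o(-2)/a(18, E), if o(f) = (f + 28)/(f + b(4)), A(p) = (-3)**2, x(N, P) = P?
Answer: -13/15 ≈ -0.86667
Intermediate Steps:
A(p) = 9
b(V) = 1/3 (b(V) = 3/9 = 3*(1/9) = 1/3)
a(Y, k) = Y
o(f) = (28 + f)/(1/3 + f) (o(f) = (f + 28)/(f + 1/3) = (28 + f)/(1/3 + f))
o(-2)/a(18, E) = (3*(28 - 2)/(1 + 3*(-2)))/18 = (3*26/(1 - 6))*(1/18) = (3*26/(-5))*(1/18) = (3*(-1/5)*26)*(1/18) = -78/5*1/18 = -13/15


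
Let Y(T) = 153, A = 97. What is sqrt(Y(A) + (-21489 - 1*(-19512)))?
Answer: 4*I*sqrt(114) ≈ 42.708*I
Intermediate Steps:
sqrt(Y(A) + (-21489 - 1*(-19512))) = sqrt(153 + (-21489 - 1*(-19512))) = sqrt(153 + (-21489 + 19512)) = sqrt(153 - 1977) = sqrt(-1824) = 4*I*sqrt(114)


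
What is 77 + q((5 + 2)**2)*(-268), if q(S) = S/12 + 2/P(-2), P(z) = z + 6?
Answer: -3454/3 ≈ -1151.3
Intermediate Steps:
P(z) = 6 + z
q(S) = 1/2 + S/12 (q(S) = S/12 + 2/(6 - 2) = S*(1/12) + 2/4 = S/12 + 2*(1/4) = S/12 + 1/2 = 1/2 + S/12)
77 + q((5 + 2)**2)*(-268) = 77 + (1/2 + (5 + 2)**2/12)*(-268) = 77 + (1/2 + (1/12)*7**2)*(-268) = 77 + (1/2 + (1/12)*49)*(-268) = 77 + (1/2 + 49/12)*(-268) = 77 + (55/12)*(-268) = 77 - 3685/3 = -3454/3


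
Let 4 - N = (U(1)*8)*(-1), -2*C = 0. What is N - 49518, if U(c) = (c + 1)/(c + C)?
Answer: -49498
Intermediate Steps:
C = 0 (C = -½*0 = 0)
U(c) = (1 + c)/c (U(c) = (c + 1)/(c + 0) = (1 + c)/c)
N = 20 (N = 4 - ((1 + 1)/1)*8*(-1) = 4 - (1*2)*8*(-1) = 4 - 2*8*(-1) = 4 - 16*(-1) = 4 - 1*(-16) = 4 + 16 = 20)
N - 49518 = 20 - 49518 = -49498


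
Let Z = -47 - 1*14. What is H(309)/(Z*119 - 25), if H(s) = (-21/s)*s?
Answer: 7/2428 ≈ 0.0028830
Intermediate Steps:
Z = -61 (Z = -47 - 14 = -61)
H(s) = -21
H(309)/(Z*119 - 25) = -21/(-61*119 - 25) = -21/(-7259 - 25) = -21/(-7284) = -21*(-1/7284) = 7/2428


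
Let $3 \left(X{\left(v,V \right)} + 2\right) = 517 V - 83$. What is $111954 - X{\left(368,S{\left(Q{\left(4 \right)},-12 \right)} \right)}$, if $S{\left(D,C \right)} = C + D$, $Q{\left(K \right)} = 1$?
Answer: $\frac{341638}{3} \approx 1.1388 \cdot 10^{5}$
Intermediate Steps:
$X{\left(v,V \right)} = - \frac{89}{3} + \frac{517 V}{3}$ ($X{\left(v,V \right)} = -2 + \frac{517 V - 83}{3} = -2 + \frac{-83 + 517 V}{3} = -2 + \left(- \frac{83}{3} + \frac{517 V}{3}\right) = - \frac{89}{3} + \frac{517 V}{3}$)
$111954 - X{\left(368,S{\left(Q{\left(4 \right)},-12 \right)} \right)} = 111954 - \left(- \frac{89}{3} + \frac{517 \left(-12 + 1\right)}{3}\right) = 111954 - \left(- \frac{89}{3} + \frac{517}{3} \left(-11\right)\right) = 111954 - \left(- \frac{89}{3} - \frac{5687}{3}\right) = 111954 - - \frac{5776}{3} = 111954 + \frac{5776}{3} = \frac{341638}{3}$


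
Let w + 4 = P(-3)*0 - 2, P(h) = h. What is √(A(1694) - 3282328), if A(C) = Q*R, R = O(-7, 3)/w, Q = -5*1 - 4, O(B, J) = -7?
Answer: 7*I*√267946/2 ≈ 1811.7*I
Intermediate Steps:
w = -6 (w = -4 + (-3*0 - 2) = -4 + (0 - 2) = -4 - 2 = -6)
Q = -9 (Q = -5 - 4 = -9)
R = 7/6 (R = -7/(-6) = -7*(-⅙) = 7/6 ≈ 1.1667)
A(C) = -21/2 (A(C) = -9*7/6 = -21/2)
√(A(1694) - 3282328) = √(-21/2 - 3282328) = √(-6564677/2) = 7*I*√267946/2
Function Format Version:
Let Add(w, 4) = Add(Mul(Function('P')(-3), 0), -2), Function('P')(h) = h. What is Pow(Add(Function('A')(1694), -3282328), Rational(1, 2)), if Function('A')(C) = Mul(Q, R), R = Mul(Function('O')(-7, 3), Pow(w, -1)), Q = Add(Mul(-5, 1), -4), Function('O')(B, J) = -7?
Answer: Mul(Rational(7, 2), I, Pow(267946, Rational(1, 2))) ≈ Mul(1811.7, I)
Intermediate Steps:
w = -6 (w = Add(-4, Add(Mul(-3, 0), -2)) = Add(-4, Add(0, -2)) = Add(-4, -2) = -6)
Q = -9 (Q = Add(-5, -4) = -9)
R = Rational(7, 6) (R = Mul(-7, Pow(-6, -1)) = Mul(-7, Rational(-1, 6)) = Rational(7, 6) ≈ 1.1667)
Function('A')(C) = Rational(-21, 2) (Function('A')(C) = Mul(-9, Rational(7, 6)) = Rational(-21, 2))
Pow(Add(Function('A')(1694), -3282328), Rational(1, 2)) = Pow(Add(Rational(-21, 2), -3282328), Rational(1, 2)) = Pow(Rational(-6564677, 2), Rational(1, 2)) = Mul(Rational(7, 2), I, Pow(267946, Rational(1, 2)))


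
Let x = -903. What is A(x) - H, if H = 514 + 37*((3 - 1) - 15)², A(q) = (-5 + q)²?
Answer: 817697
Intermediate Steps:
H = 6767 (H = 514 + 37*(2 - 15)² = 514 + 37*(-13)² = 514 + 37*169 = 514 + 6253 = 6767)
A(x) - H = (-5 - 903)² - 1*6767 = (-908)² - 6767 = 824464 - 6767 = 817697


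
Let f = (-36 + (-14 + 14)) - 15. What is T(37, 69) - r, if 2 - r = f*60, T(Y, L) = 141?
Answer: -2921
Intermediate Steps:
f = -51 (f = (-36 + 0) - 15 = -36 - 15 = -51)
r = 3062 (r = 2 - (-51)*60 = 2 - 1*(-3060) = 2 + 3060 = 3062)
T(37, 69) - r = 141 - 1*3062 = 141 - 3062 = -2921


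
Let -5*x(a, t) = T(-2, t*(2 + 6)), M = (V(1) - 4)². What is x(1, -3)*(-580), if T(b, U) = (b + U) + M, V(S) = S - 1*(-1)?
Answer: -2552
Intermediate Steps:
V(S) = 1 + S (V(S) = S + 1 = 1 + S)
M = 4 (M = ((1 + 1) - 4)² = (2 - 4)² = (-2)² = 4)
T(b, U) = 4 + U + b (T(b, U) = (b + U) + 4 = (U + b) + 4 = 4 + U + b)
x(a, t) = -⅖ - 8*t/5 (x(a, t) = -(4 + t*(2 + 6) - 2)/5 = -(4 + t*8 - 2)/5 = -(4 + 8*t - 2)/5 = -(2 + 8*t)/5 = -⅖ - 8*t/5)
x(1, -3)*(-580) = (-⅖ - 8/5*(-3))*(-580) = (-⅖ + 24/5)*(-580) = (22/5)*(-580) = -2552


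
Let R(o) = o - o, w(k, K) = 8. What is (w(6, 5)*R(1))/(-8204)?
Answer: 0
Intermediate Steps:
R(o) = 0
(w(6, 5)*R(1))/(-8204) = (8*0)/(-8204) = 0*(-1/8204) = 0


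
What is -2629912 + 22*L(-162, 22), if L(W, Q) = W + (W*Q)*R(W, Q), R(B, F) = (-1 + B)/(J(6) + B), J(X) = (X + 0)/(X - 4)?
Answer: -143834396/53 ≈ -2.7139e+6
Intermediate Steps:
J(X) = X/(-4 + X)
R(B, F) = (-1 + B)/(3 + B) (R(B, F) = (-1 + B)/(6/(-4 + 6) + B) = (-1 + B)/(6/2 + B) = (-1 + B)/(6*(1/2) + B) = (-1 + B)/(3 + B))
L(W, Q) = W + Q*W*(-1 + W)/(3 + W) (L(W, Q) = W + (W*Q)*((-1 + W)/(3 + W)) = W + (Q*W)*((-1 + W)/(3 + W)) = W + Q*W*(-1 + W)/(3 + W))
-2629912 + 22*L(-162, 22) = -2629912 + 22*(-162*(3 - 162 + 22*(-1 - 162))/(3 - 162)) = -2629912 + 22*(-162*(3 - 162 + 22*(-163))/(-159)) = -2629912 + 22*(-162*(-1/159)*(3 - 162 - 3586)) = -2629912 + 22*(-162*(-1/159)*(-3745)) = -2629912 + 22*(-202230/53) = -2629912 - 4449060/53 = -143834396/53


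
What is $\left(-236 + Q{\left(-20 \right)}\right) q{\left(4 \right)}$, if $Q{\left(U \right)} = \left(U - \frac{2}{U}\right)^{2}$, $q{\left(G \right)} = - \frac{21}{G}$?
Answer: $- \frac{336021}{400} \approx -840.05$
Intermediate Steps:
$\left(-236 + Q{\left(-20 \right)}\right) q{\left(4 \right)} = \left(-236 + \frac{\left(-2 + \left(-20\right)^{2}\right)^{2}}{400}\right) \left(- \frac{21}{4}\right) = \left(-236 + \frac{\left(-2 + 400\right)^{2}}{400}\right) \left(\left(-21\right) \frac{1}{4}\right) = \left(-236 + \frac{398^{2}}{400}\right) \left(- \frac{21}{4}\right) = \left(-236 + \frac{1}{400} \cdot 158404\right) \left(- \frac{21}{4}\right) = \left(-236 + \frac{39601}{100}\right) \left(- \frac{21}{4}\right) = \frac{16001}{100} \left(- \frac{21}{4}\right) = - \frac{336021}{400}$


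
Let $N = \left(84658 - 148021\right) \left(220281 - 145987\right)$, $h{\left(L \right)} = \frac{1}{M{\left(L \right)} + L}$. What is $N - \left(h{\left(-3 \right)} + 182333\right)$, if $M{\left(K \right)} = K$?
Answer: $- \frac{28246038329}{6} \approx -4.7077 \cdot 10^{9}$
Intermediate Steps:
$h{\left(L \right)} = \frac{1}{2 L}$ ($h{\left(L \right)} = \frac{1}{L + L} = \frac{1}{2 L}$)
$N = -4707490722$ ($N = \left(-63363\right) 74294 = -4707490722$)
$N - \left(h{\left(-3 \right)} + 182333\right) = -4707490722 - \left(\frac{1}{2 \left(-3\right)} + 182333\right) = -4707490722 - \left(\frac{1}{2} \left(- \frac{1}{3}\right) + 182333\right) = -4707490722 - \left(- \frac{1}{6} + 182333\right) = -4707490722 - \frac{1093997}{6} = - \frac{28246038329}{6}$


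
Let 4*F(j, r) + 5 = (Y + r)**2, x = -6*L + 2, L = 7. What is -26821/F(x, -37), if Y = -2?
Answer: -26821/379 ≈ -70.768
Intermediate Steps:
x = -40 (x = -6*7 + 2 = -42 + 2 = -40)
F(j, r) = -5/4 + (-2 + r)**2/4
-26821/F(x, -37) = -26821/(-5/4 + (-2 - 37)**2/4) = -26821/(-5/4 + (1/4)*(-39)**2) = -26821/(-5/4 + (1/4)*1521) = -26821/(-5/4 + 1521/4) = -26821/379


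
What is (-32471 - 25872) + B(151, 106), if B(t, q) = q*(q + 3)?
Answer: -46789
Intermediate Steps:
B(t, q) = q*(3 + q)
(-32471 - 25872) + B(151, 106) = (-32471 - 25872) + 106*(3 + 106) = -58343 + 106*109 = -58343 + 11554 = -46789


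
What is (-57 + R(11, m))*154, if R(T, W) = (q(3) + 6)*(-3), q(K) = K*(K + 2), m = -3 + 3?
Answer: -18480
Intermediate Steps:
m = 0
q(K) = K*(2 + K)
R(T, W) = -63 (R(T, W) = (3*(2 + 3) + 6)*(-3) = (3*5 + 6)*(-3) = (15 + 6)*(-3) = 21*(-3) = -63)
(-57 + R(11, m))*154 = (-57 - 63)*154 = -120*154 = -18480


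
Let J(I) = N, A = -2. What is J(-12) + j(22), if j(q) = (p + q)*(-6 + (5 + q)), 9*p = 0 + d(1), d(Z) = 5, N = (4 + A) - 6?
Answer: 1409/3 ≈ 469.67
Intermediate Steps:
N = -4 (N = (4 - 2) - 6 = 2 - 6 = -4)
J(I) = -4
p = 5/9 (p = (0 + 5)/9 = (1/9)*5 = 5/9 ≈ 0.55556)
j(q) = (-1 + q)*(5/9 + q) (j(q) = (5/9 + q)*(-6 + (5 + q)) = (5/9 + q)*(-1 + q) = (-1 + q)*(5/9 + q))
J(-12) + j(22) = -4 + (-5/9 + 22**2 - 4/9*22) = -4 + (-5/9 + 484 - 88/9) = -4 + 1421/3 = 1409/3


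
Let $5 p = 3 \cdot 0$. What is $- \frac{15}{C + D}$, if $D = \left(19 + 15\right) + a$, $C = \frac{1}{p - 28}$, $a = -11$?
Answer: $- \frac{420}{643} \approx -0.65319$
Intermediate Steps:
$p = 0$ ($p = \frac{3 \cdot 0}{5} = \frac{1}{5} \cdot 0 = 0$)
$C = - \frac{1}{28}$ ($C = \frac{1}{0 - 28} = \frac{1}{-28} = - \frac{1}{28} \approx -0.035714$)
$D = 23$ ($D = \left(19 + 15\right) - 11 = 34 - 11 = 23$)
$- \frac{15}{C + D} = - \frac{15}{- \frac{1}{28} + 23} = - \frac{15}{\frac{643}{28}} = \left(-15\right) \frac{28}{643} = - \frac{420}{643}$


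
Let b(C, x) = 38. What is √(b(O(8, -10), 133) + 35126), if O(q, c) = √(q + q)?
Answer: 2*√8791 ≈ 187.52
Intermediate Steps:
O(q, c) = √2*√q (O(q, c) = √(2*q) = √2*√q)
√(b(O(8, -10), 133) + 35126) = √(38 + 35126) = √35164 = 2*√8791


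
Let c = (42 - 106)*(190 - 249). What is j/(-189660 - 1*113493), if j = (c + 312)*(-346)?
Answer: 1414448/303153 ≈ 4.6658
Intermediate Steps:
c = 3776 (c = -64*(-59) = 3776)
j = -1414448 (j = (3776 + 312)*(-346) = 4088*(-346) = -1414448)
j/(-189660 - 1*113493) = -1414448/(-189660 - 1*113493) = -1414448/(-189660 - 113493) = -1414448/(-303153) = -1414448*(-1/303153) = 1414448/303153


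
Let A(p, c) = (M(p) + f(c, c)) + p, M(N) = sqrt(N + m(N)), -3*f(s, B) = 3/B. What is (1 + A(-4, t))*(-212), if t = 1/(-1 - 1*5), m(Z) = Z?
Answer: -636 - 424*I*sqrt(2) ≈ -636.0 - 599.63*I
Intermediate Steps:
f(s, B) = -1/B
M(N) = sqrt(2)*sqrt(N) (M(N) = sqrt(N + N) = sqrt(2*N) = sqrt(2)*sqrt(N))
t = -1/6 (t = 1/(-1 - 5) = 1/(-6) = -1/6 ≈ -0.16667)
A(p, c) = p - 1/c + sqrt(2)*sqrt(p) (A(p, c) = (sqrt(2)*sqrt(p) - 1/c) + p = (-1/c + sqrt(2)*sqrt(p)) + p = p - 1/c + sqrt(2)*sqrt(p))
(1 + A(-4, t))*(-212) = (1 + (-4 - 1/(-1/6) + sqrt(2)*sqrt(-4)))*(-212) = (1 + (-4 - 1*(-6) + sqrt(2)*(2*I)))*(-212) = (1 + (-4 + 6 + 2*I*sqrt(2)))*(-212) = (1 + (2 + 2*I*sqrt(2)))*(-212) = (3 + 2*I*sqrt(2))*(-212) = -636 - 424*I*sqrt(2)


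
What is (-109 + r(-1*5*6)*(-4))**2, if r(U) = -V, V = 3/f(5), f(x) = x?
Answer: 284089/25 ≈ 11364.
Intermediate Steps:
V = 3/5 ≈ 0.60000
r(U) = -3/5 (r(U) = -1*3/5 = -3/5)
(-109 + r(-1*5*6)*(-4))**2 = (-109 - 3/5*(-4))**2 = (-109 + 12/5)**2 = (-533/5)**2 = 284089/25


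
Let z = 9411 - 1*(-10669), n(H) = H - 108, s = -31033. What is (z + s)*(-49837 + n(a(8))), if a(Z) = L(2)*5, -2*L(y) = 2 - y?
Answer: 547047585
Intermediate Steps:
L(y) = -1 + y/2 (L(y) = -(2 - y)/2 = -1 + y/2)
a(Z) = 0 (a(Z) = (-1 + (½)*2)*5 = (-1 + 1)*5 = 0*5 = 0)
n(H) = -108 + H
z = 20080 (z = 9411 + 10669 = 20080)
(z + s)*(-49837 + n(a(8))) = (20080 - 31033)*(-49837 + (-108 + 0)) = -10953*(-49837 - 108) = -10953*(-49945) = 547047585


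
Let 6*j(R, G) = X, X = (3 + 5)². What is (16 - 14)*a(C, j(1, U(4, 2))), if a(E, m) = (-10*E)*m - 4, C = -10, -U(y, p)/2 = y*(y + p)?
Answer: 6376/3 ≈ 2125.3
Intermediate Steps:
U(y, p) = -2*y*(p + y) (U(y, p) = -2*y*(y + p) = -2*y*(p + y))
X = 64 (X = 8² = 64)
j(R, G) = 32/3 (j(R, G) = (⅙)*64 = 32/3)
a(E, m) = -4 - 10*E*m (a(E, m) = -10*E*m - 4 = -4 - 10*E*m)
(16 - 14)*a(C, j(1, U(4, 2))) = (16 - 14)*(-4 - 10*(-10)*32/3) = 2*(-4 + 3200/3) = 2*(3188/3) = 6376/3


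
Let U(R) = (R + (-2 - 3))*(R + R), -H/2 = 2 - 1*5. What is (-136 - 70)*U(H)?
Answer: -2472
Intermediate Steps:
H = 6 (H = -2*(2 - 1*5) = -2*(2 - 5) = -2*(-3) = 6)
U(R) = 2*R*(-5 + R) (U(R) = (R - 5)*(2*R) = (-5 + R)*(2*R) = 2*R*(-5 + R))
(-136 - 70)*U(H) = (-136 - 70)*(2*6*(-5 + 6)) = -412*6 = -206*12 = -2472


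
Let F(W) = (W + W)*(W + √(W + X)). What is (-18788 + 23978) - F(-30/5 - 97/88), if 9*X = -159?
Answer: 19705055/3872 + 625*I*√431574/5808 ≈ 5089.1 + 70.694*I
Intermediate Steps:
X = -53/3 (X = (⅑)*(-159) = -53/3 ≈ -17.667)
F(W) = 2*W*(W + √(-53/3 + W)) (F(W) = (W + W)*(W + √(W - 53/3)) = (2*W)*(W + √(-53/3 + W)) = 2*W*(W + √(-53/3 + W)))
(-18788 + 23978) - F(-30/5 - 97/88) = (-18788 + 23978) - 2*(-30/5 - 97/88)*(√(-159 + 9*(-30/5 - 97/88)) + 3*(-30/5 - 97/88))/3 = 5190 - 2*(-30*⅕ - 97*1/88)*(√(-159 + 9*(-30*⅕ - 97*1/88)) + 3*(-30*⅕ - 97*1/88))/3 = 5190 - 2*(-6 - 97/88)*(√(-159 + 9*(-6 - 97/88)) + 3*(-6 - 97/88))/3 = 5190 - 2*(-625)*(√(-159 + 9*(-625/88)) + 3*(-625/88))/(3*88) = 5190 - 2*(-625)*(√(-159 - 5625/88) - 1875/88)/(3*88) = 5190 - 2*(-625)*(√(-19617/88) - 1875/88)/(3*88) = 5190 - 2*(-625)*(I*√431574/44 - 1875/88)/(3*88) = 5190 - 2*(-625)*(-1875/88 + I*√431574/44)/(3*88) = 5190 - (390625/3872 - 625*I*√431574/5808) = 5190 + (-390625/3872 + 625*I*√431574/5808) = 19705055/3872 + 625*I*√431574/5808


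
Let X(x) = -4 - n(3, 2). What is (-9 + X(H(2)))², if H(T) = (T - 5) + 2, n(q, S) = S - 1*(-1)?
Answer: 256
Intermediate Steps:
n(q, S) = 1 + S (n(q, S) = S + 1 = 1 + S)
H(T) = -3 + T (H(T) = (-5 + T) + 2 = -3 + T)
X(x) = -7 (X(x) = -4 - (1 + 2) = -4 - 1*3 = -4 - 3 = -7)
(-9 + X(H(2)))² = (-9 - 7)² = (-16)² = 256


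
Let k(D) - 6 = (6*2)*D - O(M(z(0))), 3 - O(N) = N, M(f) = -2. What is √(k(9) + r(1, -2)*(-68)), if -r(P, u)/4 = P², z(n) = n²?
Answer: √381 ≈ 19.519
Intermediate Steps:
r(P, u) = -4*P²
O(N) = 3 - N
k(D) = 1 + 12*D (k(D) = 6 + ((6*2)*D - (3 - 1*(-2))) = 6 + (12*D - (3 + 2)) = 6 + (12*D - 1*5) = 6 + (12*D - 5) = 6 + (-5 + 12*D) = 1 + 12*D)
√(k(9) + r(1, -2)*(-68)) = √((1 + 12*9) - 4*1²*(-68)) = √((1 + 108) - 4*1*(-68)) = √(109 - 4*(-68)) = √(109 + 272) = √381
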